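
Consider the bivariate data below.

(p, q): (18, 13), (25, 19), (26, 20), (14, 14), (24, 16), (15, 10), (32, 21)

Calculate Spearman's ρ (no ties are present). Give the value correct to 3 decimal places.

Rank p: 3, 5, 6, 1, 4, 2, 7
Rank q: 2, 5, 6, 3, 4, 1, 7
d = rank(p) − rank(q): 1, 0, 0, -2, 0, 1, 0; Σd² = 6
ρ = 1 − 6Σd² / [n(n²−1)] = 1 − 6×6 / (7×48) = 1 − 36/336 ≈ 0.893

0.893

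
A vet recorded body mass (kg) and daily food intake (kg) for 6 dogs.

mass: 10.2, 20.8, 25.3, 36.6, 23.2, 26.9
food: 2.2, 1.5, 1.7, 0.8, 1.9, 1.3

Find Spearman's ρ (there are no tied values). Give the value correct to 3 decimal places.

-0.829

Rank mass: 1, 2, 4, 6, 3, 5
Rank food: 6, 3, 4, 1, 5, 2
d = rank(mass) − rank(food): -5, -1, 0, 5, -2, 3; Σd² = 64
ρ = 1 − 6Σd² / [n(n²−1)] = 1 − 6×64 / (6×35) = 1 − 384/210 ≈ -0.829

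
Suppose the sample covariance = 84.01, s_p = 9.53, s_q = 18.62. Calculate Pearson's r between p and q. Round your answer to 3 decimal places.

r = Cov(p,q) / (s_p · s_q) = 84.01 / (9.53 × 18.62)
  = 84.01 / 177.4486 ≈ 0.473

0.473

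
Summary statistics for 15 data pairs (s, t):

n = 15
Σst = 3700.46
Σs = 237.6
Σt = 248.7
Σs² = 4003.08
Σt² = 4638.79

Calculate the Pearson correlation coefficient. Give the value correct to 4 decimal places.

-0.6802

r = (nΣst − ΣsΣt) / √[(nΣs² − (Σs)²)(nΣt² − (Σt)²)]
Numerator: 15×3700.46 − 237.6×248.7 = -3584.22
Denominator: √[(60046.2 − 56453.76)(69581.85 − 61851.69)] = √[3592.44 × 7730.16] = 5269.7378
r = -3584.22 / 5269.7378 ≈ -0.6802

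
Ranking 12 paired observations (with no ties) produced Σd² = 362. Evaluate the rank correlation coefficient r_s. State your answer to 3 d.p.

-0.266

ρ = 1 − 6Σd² / [n(n²−1)] = 1 − 6×362 / (12×143)
  = 1 − 2172/1716 = 1 − 1.2657 ≈ -0.266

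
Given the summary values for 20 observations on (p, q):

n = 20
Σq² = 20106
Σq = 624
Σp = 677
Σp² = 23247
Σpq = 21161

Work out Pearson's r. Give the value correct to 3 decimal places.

0.084

r = (nΣpq − ΣpΣq) / √[(nΣp² − (Σp)²)(nΣq² − (Σq)²)]
Numerator: 20×21161 − 677×624 = 772
Denominator: √[(464940 − 458329)(402120 − 389376)] = √[6611 × 12744] = 9178.8117
r = 772 / 9178.8117 ≈ 0.084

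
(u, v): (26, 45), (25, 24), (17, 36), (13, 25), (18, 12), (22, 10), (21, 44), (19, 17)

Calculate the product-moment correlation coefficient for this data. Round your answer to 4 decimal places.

0.2506

n = 8, Σu = 161, Σv = 213, Σu² = 3369, Σv² = 6991, Σuv = 4390
nΣuv − ΣuΣv = 35120 − 34293 = 827
nΣu² − (Σu)² = 26952 − 25921 = 1031; nΣv² − (Σv)² = 55928 − 45369 = 10559
r = 827 / √(1031 × 10559) = 827 / 3299.4437 ≈ 0.2506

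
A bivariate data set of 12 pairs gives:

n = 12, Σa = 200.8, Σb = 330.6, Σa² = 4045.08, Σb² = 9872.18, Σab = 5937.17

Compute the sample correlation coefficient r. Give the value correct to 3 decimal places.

r = (nΣab − ΣaΣb) / √[(nΣa² − (Σa)²)(nΣb² − (Σb)²)]
Numerator: 12×5937.17 − 200.8×330.6 = 4861.56
Denominator: √[(48540.96 − 40320.64)(118466.16 − 109296.36)] = √[8220.32 × 9169.8] = 8682.0902
r = 4861.56 / 8682.0902 ≈ 0.560

0.560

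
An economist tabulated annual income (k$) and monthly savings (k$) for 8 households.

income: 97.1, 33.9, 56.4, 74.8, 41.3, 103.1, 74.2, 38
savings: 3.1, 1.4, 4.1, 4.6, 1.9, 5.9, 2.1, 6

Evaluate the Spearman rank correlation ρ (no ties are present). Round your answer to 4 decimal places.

Rank income: 7, 1, 4, 6, 3, 8, 5, 2
Rank savings: 4, 1, 5, 6, 2, 7, 3, 8
d = rank(income) − rank(savings): 3, 0, -1, 0, 1, 1, 2, -6; Σd² = 52
ρ = 1 − 6Σd² / [n(n²−1)] = 1 − 6×52 / (8×63) = 1 − 312/504 ≈ 0.3810

0.3810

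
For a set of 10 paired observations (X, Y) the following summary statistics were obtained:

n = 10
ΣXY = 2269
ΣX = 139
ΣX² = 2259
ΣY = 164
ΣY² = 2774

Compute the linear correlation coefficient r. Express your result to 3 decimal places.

r = (nΣXY − ΣXΣY) / √[(nΣX² − (ΣX)²)(nΣY² − (ΣY)²)]
Numerator: 10×2269 − 139×164 = -106
Denominator: √[(22590 − 19321)(27740 − 26896)] = √[3269 × 844] = 1661.0346
r = -106 / 1661.0346 ≈ -0.064

-0.064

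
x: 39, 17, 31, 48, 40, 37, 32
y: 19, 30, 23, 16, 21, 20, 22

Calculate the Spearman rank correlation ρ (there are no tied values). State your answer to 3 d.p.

Rank x: 5, 1, 2, 7, 6, 4, 3
Rank y: 2, 7, 6, 1, 4, 3, 5
d = rank(x) − rank(y): 3, -6, -4, 6, 2, 1, -2; Σd² = 106
ρ = 1 − 6Σd² / [n(n²−1)] = 1 − 6×106 / (7×48) = 1 − 636/336 ≈ -0.893

-0.893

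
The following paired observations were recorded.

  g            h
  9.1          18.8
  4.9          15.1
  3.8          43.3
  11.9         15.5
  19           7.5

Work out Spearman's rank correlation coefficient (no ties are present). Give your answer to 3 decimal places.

Rank g: 3, 2, 1, 4, 5
Rank h: 4, 2, 5, 3, 1
d = rank(g) − rank(h): -1, 0, -4, 1, 4; Σd² = 34
ρ = 1 − 6Σd² / [n(n²−1)] = 1 − 6×34 / (5×24) = 1 − 204/120 ≈ -0.700

-0.700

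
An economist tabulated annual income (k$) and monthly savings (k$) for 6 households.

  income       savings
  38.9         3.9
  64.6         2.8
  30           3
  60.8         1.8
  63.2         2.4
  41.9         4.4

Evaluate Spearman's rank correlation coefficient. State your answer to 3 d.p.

Rank income: 2, 6, 1, 4, 5, 3
Rank savings: 5, 3, 4, 1, 2, 6
d = rank(income) − rank(savings): -3, 3, -3, 3, 3, -3; Σd² = 54
ρ = 1 − 6Σd² / [n(n²−1)] = 1 − 6×54 / (6×35) = 1 − 324/210 ≈ -0.543

-0.543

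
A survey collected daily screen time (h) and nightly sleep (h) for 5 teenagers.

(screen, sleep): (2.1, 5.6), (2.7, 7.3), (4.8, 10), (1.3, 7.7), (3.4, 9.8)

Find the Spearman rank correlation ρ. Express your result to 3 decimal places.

0.700

Rank screen: 2, 3, 5, 1, 4
Rank sleep: 1, 2, 5, 3, 4
d = rank(screen) − rank(sleep): 1, 1, 0, -2, 0; Σd² = 6
ρ = 1 − 6Σd² / [n(n²−1)] = 1 − 6×6 / (5×24) = 1 − 36/120 ≈ 0.700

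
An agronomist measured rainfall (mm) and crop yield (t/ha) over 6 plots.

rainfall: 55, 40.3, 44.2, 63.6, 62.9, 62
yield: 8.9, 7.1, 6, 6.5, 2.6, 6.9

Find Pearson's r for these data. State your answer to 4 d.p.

-0.3006

n = 6, Σx = 328, Σy = 38, Σx² = 18448.1, Σy² = 262.24, Σxy = 2045.57
nΣxy − ΣxΣy = 12273.42 − 12464 = -190.58
nΣx² − (Σx)² = 110688.6 − 107584 = 3104.6; nΣy² − (Σy)² = 1573.44 − 1444 = 129.44
r = -190.58 / √(3104.6 × 129.44) = -190.58 / 633.9238 ≈ -0.3006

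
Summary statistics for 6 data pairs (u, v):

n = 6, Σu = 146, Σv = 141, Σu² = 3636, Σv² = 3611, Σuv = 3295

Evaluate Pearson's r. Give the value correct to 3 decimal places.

r = (nΣuv − ΣuΣv) / √[(nΣu² − (Σu)²)(nΣv² − (Σv)²)]
Numerator: 6×3295 − 146×141 = -816
Denominator: √[(21816 − 21316)(21666 − 19881)] = √[500 × 1785] = 944.7222
r = -816 / 944.7222 ≈ -0.864

-0.864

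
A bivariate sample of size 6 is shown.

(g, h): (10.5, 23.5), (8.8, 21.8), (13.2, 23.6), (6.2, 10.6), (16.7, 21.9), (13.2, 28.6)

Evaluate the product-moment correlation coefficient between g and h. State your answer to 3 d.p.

n = 6, Σg = 68.6, Σh = 130, Σg² = 853.5, Σh² = 2994.38, Σgh = 1559.08
nΣgh − ΣgΣh = 9354.48 − 8918 = 436.48
nΣg² − (Σg)² = 5121 − 4705.96 = 415.04; nΣh² − (Σh)² = 17966.28 − 16900 = 1066.28
r = 436.48 / √(415.04 × 1066.28) = 436.48 / 665.2435 ≈ 0.656

0.656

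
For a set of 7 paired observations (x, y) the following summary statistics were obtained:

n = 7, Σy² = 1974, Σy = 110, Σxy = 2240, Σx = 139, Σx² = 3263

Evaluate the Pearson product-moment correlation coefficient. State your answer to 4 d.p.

0.1586

r = (nΣxy − ΣxΣy) / √[(nΣx² − (Σx)²)(nΣy² − (Σy)²)]
Numerator: 7×2240 − 139×110 = 390
Denominator: √[(22841 − 19321)(13818 − 12100)] = √[3520 × 1718] = 2459.1381
r = 390 / 2459.1381 ≈ 0.1586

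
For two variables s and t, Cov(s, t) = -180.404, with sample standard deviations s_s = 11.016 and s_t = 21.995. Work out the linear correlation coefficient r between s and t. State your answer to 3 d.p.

-0.745

r = Cov(s,t) / (s_s · s_t) = -180.404 / (11.016 × 21.995)
  = -180.404 / 242.2969 ≈ -0.745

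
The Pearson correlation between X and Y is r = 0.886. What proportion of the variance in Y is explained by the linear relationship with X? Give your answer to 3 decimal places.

0.785

r² = (0.886)² = 0.785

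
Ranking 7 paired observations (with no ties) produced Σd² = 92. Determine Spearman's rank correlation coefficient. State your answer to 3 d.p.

-0.643

ρ = 1 − 6Σd² / [n(n²−1)] = 1 − 6×92 / (7×48)
  = 1 − 552/336 = 1 − 1.6429 ≈ -0.643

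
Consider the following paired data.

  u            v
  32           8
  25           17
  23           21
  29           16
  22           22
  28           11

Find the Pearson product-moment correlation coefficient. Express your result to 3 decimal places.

-0.926

n = 6, Σu = 159, Σv = 95, Σu² = 4287, Σv² = 1655, Σuv = 2420
nΣuv − ΣuΣv = 14520 − 15105 = -585
nΣu² − (Σu)² = 25722 − 25281 = 441; nΣv² − (Σv)² = 9930 − 9025 = 905
r = -585 / √(441 × 905) = -585 / 631.7476 ≈ -0.926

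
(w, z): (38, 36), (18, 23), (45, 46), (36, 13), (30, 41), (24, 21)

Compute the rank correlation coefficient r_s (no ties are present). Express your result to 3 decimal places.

0.486

Rank w: 5, 1, 6, 4, 3, 2
Rank z: 4, 3, 6, 1, 5, 2
d = rank(w) − rank(z): 1, -2, 0, 3, -2, 0; Σd² = 18
ρ = 1 − 6Σd² / [n(n²−1)] = 1 − 6×18 / (6×35) = 1 − 108/210 ≈ 0.486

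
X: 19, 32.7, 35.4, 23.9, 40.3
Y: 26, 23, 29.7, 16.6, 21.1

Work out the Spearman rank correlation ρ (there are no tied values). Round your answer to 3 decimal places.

0.000

Rank X: 1, 3, 4, 2, 5
Rank Y: 4, 3, 5, 1, 2
d = rank(X) − rank(Y): -3, 0, -1, 1, 3; Σd² = 20
ρ = 1 − 6Σd² / [n(n²−1)] = 1 − 6×20 / (5×24) = 1 − 120/120 ≈ 0.000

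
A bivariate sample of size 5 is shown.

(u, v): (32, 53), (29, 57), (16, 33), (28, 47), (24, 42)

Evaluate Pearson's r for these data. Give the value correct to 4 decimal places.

n = 5, Σu = 129, Σv = 232, Σu² = 3481, Σv² = 11120, Σuv = 6201
nΣuv − ΣuΣv = 31005 − 29928 = 1077
nΣu² − (Σu)² = 17405 − 16641 = 764; nΣv² − (Σv)² = 55600 − 53824 = 1776
r = 1077 / √(764 × 1776) = 1077 / 1164.8451 ≈ 0.9246

0.9246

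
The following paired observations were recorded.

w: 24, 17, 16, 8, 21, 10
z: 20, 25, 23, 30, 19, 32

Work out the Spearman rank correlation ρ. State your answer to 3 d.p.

Rank w: 6, 4, 3, 1, 5, 2
Rank z: 2, 4, 3, 5, 1, 6
d = rank(w) − rank(z): 4, 0, 0, -4, 4, -4; Σd² = 64
ρ = 1 − 6Σd² / [n(n²−1)] = 1 − 6×64 / (6×35) = 1 − 384/210 ≈ -0.829

-0.829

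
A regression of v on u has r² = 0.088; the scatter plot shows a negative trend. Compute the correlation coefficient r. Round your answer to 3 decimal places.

-0.297

|r| = √0.088 = 0.297
The association is negative, so r = −0.297.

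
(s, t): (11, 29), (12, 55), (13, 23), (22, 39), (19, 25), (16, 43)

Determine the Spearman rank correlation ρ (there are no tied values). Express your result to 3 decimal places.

-0.086

Rank s: 1, 2, 3, 6, 5, 4
Rank t: 3, 6, 1, 4, 2, 5
d = rank(s) − rank(t): -2, -4, 2, 2, 3, -1; Σd² = 38
ρ = 1 − 6Σd² / [n(n²−1)] = 1 − 6×38 / (6×35) = 1 − 228/210 ≈ -0.086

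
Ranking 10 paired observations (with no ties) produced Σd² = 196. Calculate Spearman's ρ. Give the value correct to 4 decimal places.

-0.1879

ρ = 1 − 6Σd² / [n(n²−1)] = 1 − 6×196 / (10×99)
  = 1 − 1176/990 = 1 − 1.18788 ≈ -0.1879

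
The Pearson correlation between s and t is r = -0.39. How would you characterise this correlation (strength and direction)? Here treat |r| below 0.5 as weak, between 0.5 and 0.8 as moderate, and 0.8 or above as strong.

r = -0.39 < 0 so the relationship is negative.
|r| = 0.39, which falls in the weak range.

weak negative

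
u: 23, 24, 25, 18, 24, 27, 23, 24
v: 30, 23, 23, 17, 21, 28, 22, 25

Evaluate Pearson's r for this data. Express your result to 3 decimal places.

0.651

n = 8, Σu = 188, Σv = 189, Σu² = 4464, Σv² = 4581, Σuv = 4489
nΣuv − ΣuΣv = 35912 − 35532 = 380
nΣu² − (Σu)² = 35712 − 35344 = 368; nΣv² − (Σv)² = 36648 − 35721 = 927
r = 380 / √(368 × 927) = 380 / 584.0685 ≈ 0.651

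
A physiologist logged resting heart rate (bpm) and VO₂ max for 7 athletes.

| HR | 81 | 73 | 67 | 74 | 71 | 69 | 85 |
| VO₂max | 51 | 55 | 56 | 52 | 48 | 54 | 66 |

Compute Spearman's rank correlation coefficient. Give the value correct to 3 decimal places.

0.036

Rank HR: 6, 4, 1, 5, 3, 2, 7
Rank VO₂max: 2, 5, 6, 3, 1, 4, 7
d = rank(HR) − rank(VO₂max): 4, -1, -5, 2, 2, -2, 0; Σd² = 54
ρ = 1 − 6Σd² / [n(n²−1)] = 1 − 6×54 / (7×48) = 1 − 324/336 ≈ 0.036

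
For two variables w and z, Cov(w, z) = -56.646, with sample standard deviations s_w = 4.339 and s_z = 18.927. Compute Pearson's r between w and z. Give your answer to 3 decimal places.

r = Cov(w,z) / (s_w · s_z) = -56.646 / (4.339 × 18.927)
  = -56.646 / 82.1243 ≈ -0.690

-0.690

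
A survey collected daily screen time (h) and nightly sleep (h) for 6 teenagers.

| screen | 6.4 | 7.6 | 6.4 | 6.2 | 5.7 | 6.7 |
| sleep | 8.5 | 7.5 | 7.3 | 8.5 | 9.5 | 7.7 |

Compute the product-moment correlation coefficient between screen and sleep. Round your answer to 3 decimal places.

-0.743

n = 6, Σx = 39, Σy = 49, Σx² = 255.5, Σy² = 403.58, Σxy = 316.56
nΣxy − ΣxΣy = 1899.36 − 1911 = -11.64
nΣx² − (Σx)² = 1533 − 1521 = 12; nΣy² − (Σy)² = 2421.48 − 2401 = 20.48
r = -11.64 / √(12 × 20.48) = -11.64 / 15.6767 ≈ -0.743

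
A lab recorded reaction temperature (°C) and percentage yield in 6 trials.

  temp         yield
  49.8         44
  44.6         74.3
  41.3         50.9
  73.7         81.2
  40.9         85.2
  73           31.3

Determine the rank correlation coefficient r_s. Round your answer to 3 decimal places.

-0.371

Rank temp: 4, 3, 2, 6, 1, 5
Rank yield: 2, 4, 3, 5, 6, 1
d = rank(temp) − rank(yield): 2, -1, -1, 1, -5, 4; Σd² = 48
ρ = 1 − 6Σd² / [n(n²−1)] = 1 − 6×48 / (6×35) = 1 − 288/210 ≈ -0.371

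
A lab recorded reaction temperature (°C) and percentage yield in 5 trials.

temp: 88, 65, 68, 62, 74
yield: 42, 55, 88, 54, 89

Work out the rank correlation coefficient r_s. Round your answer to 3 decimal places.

Rank temp: 5, 2, 3, 1, 4
Rank yield: 1, 3, 4, 2, 5
d = rank(temp) − rank(yield): 4, -1, -1, -1, -1; Σd² = 20
ρ = 1 − 6Σd² / [n(n²−1)] = 1 − 6×20 / (5×24) = 1 − 120/120 ≈ 0.000

0.000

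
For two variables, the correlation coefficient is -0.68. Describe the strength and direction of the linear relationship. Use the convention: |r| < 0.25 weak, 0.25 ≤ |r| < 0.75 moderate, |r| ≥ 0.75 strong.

r = -0.68 < 0 so the relationship is negative.
|r| = 0.68, which falls in the moderate range.

moderate negative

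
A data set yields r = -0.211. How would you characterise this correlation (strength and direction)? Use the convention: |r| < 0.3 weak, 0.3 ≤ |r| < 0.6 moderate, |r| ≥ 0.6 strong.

weak negative

r = -0.211 < 0 so the relationship is negative.
|r| = 0.211, which falls in the weak range.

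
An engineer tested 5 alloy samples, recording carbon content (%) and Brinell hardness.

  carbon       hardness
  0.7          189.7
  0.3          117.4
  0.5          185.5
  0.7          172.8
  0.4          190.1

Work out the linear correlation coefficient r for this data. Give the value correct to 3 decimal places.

0.585

n = 5, Σx = 2.6, Σy = 855.5, Σx² = 1.48, Σy² = 150176.95, Σxy = 457.76
nΣxy − ΣxΣy = 2288.8 − 2224.3 = 64.5
nΣx² − (Σx)² = 7.4 − 6.76 = 0.64; nΣy² − (Σy)² = 750884.75 − 731880.25 = 19004.5
r = 64.5 / √(0.64 × 19004.5) = 64.5 / 110.2854 ≈ 0.585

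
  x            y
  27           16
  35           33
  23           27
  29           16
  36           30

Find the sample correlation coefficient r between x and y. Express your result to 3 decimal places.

n = 5, Σx = 150, Σy = 122, Σx² = 4620, Σy² = 3230, Σxy = 3752
nΣxy − ΣxΣy = 18760 − 18300 = 460
nΣx² − (Σx)² = 23100 − 22500 = 600; nΣy² − (Σy)² = 16150 − 14884 = 1266
r = 460 / √(600 × 1266) = 460 / 871.5503 ≈ 0.528

0.528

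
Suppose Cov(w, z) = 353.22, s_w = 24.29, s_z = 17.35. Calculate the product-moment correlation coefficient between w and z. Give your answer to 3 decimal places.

0.838

r = Cov(w,z) / (s_w · s_z) = 353.22 / (24.29 × 17.35)
  = 353.22 / 421.4315 ≈ 0.838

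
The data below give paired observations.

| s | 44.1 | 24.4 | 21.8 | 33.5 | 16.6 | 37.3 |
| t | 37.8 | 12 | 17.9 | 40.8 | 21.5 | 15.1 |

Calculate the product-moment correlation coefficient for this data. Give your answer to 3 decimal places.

0.537

n = 6, Σs = 177.7, Σt = 145.1, Σs² = 5804.51, Σt² = 4248.15, Σst = 4636.93
nΣst − ΣsΣt = 27821.58 − 25784.27 = 2037.31
nΣs² − (Σs)² = 34827.06 − 31577.29 = 3249.77; nΣt² − (Σt)² = 25488.9 − 21054.01 = 4434.89
r = 2037.31 / √(3249.77 × 4434.89) = 2037.31 / 3796.3631 ≈ 0.537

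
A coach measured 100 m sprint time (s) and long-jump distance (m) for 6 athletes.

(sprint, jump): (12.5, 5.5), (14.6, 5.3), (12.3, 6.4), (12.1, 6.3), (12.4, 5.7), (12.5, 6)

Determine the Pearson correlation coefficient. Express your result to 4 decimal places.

n = 6, Σx = 76.4, Σy = 35.2, Σx² = 977.12, Σy² = 207.48, Σxy = 446.76
nΣxy − ΣxΣy = 2680.56 − 2689.28 = -8.72
nΣx² − (Σx)² = 5862.72 − 5836.96 = 25.76; nΣy² − (Σy)² = 1244.88 − 1239.04 = 5.84
r = -8.72 / √(25.76 × 5.84) = -8.72 / 12.2653 ≈ -0.7109

-0.7109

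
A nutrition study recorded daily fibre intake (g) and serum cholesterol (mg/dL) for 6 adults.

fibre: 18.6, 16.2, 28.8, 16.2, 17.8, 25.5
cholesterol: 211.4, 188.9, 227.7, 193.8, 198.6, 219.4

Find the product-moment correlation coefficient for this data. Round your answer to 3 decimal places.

0.939

n = 6, Σx = 123.1, Σy = 1239.8, Σx² = 2667.37, Σy² = 257357.22, Σxy = 25819.32
nΣxy − ΣxΣy = 154915.92 − 152619.38 = 2296.54
nΣx² − (Σx)² = 16004.22 − 15153.61 = 850.61; nΣy² − (Σy)² = 1544143.32 − 1537104.04 = 7039.28
r = 2296.54 / √(850.61 × 7039.28) = 2296.54 / 2446.9740 ≈ 0.939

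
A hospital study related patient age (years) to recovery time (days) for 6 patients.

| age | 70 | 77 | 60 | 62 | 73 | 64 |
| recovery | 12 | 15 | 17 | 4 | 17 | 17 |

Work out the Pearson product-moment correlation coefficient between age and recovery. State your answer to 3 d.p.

0.252

n = 6, Σx = 406, Σy = 82, Σx² = 27698, Σy² = 1252, Σxy = 5592
nΣxy − ΣxΣy = 33552 − 33292 = 260
nΣx² − (Σx)² = 166188 − 164836 = 1352; nΣy² − (Σy)² = 7512 − 6724 = 788
r = 260 / √(1352 × 788) = 260 / 1032.1705 ≈ 0.252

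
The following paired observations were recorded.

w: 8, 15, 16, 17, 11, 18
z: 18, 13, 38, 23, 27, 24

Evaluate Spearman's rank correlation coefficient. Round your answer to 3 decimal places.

0.257

Rank w: 1, 3, 4, 5, 2, 6
Rank z: 2, 1, 6, 3, 5, 4
d = rank(w) − rank(z): -1, 2, -2, 2, -3, 2; Σd² = 26
ρ = 1 − 6Σd² / [n(n²−1)] = 1 − 6×26 / (6×35) = 1 − 156/210 ≈ 0.257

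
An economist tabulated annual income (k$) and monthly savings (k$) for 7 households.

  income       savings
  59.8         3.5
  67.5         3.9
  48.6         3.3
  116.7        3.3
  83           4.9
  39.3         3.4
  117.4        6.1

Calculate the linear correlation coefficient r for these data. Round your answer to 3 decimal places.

0.576

n = 7, Σx = 532.3, Σy = 28.4, Σx² = 46329.39, Σy² = 122.02, Σxy = 2274.5
nΣxy − ΣxΣy = 15921.5 − 15117.32 = 804.18
nΣx² − (Σx)² = 324305.73 − 283343.29 = 40962.44; nΣy² − (Σy)² = 854.14 − 806.56 = 47.58
r = 804.18 / √(40962.44 × 47.58) = 804.18 / 1396.0634 ≈ 0.576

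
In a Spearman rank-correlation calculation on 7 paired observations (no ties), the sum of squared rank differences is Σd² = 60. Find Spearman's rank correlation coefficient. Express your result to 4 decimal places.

-0.0714

ρ = 1 − 6Σd² / [n(n²−1)] = 1 − 6×60 / (7×48)
  = 1 − 360/336 = 1 − 1.07143 ≈ -0.0714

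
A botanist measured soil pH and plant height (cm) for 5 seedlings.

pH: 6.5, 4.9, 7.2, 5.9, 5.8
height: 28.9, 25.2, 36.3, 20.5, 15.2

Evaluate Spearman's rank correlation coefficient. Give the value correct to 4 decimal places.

0.7000

Rank pH: 4, 1, 5, 3, 2
Rank height: 4, 3, 5, 2, 1
d = rank(pH) − rank(height): 0, -2, 0, 1, 1; Σd² = 6
ρ = 1 − 6Σd² / [n(n²−1)] = 1 − 6×6 / (5×24) = 1 − 36/120 ≈ 0.7000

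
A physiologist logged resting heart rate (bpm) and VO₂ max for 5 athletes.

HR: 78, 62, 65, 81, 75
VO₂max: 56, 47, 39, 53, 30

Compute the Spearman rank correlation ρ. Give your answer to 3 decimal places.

Rank HR: 4, 1, 2, 5, 3
Rank VO₂max: 5, 3, 2, 4, 1
d = rank(HR) − rank(VO₂max): -1, -2, 0, 1, 2; Σd² = 10
ρ = 1 − 6Σd² / [n(n²−1)] = 1 − 6×10 / (5×24) = 1 − 60/120 ≈ 0.500

0.500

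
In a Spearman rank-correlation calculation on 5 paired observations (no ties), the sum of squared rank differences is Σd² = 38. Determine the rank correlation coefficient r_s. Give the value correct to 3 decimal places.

-0.900

ρ = 1 − 6Σd² / [n(n²−1)] = 1 − 6×38 / (5×24)
  = 1 − 228/120 = 1 − 1.9000 ≈ -0.900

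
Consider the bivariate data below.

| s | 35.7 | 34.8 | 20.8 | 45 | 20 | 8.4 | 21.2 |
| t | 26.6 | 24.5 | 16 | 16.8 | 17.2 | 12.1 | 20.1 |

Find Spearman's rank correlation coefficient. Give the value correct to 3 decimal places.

Rank s: 6, 5, 3, 7, 2, 1, 4
Rank t: 7, 6, 2, 3, 4, 1, 5
d = rank(s) − rank(t): -1, -1, 1, 4, -2, 0, -1; Σd² = 24
ρ = 1 − 6Σd² / [n(n²−1)] = 1 − 6×24 / (7×48) = 1 − 144/336 ≈ 0.571

0.571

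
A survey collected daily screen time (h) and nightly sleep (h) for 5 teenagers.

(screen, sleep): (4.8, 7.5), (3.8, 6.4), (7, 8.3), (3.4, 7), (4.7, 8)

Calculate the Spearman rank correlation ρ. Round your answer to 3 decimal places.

0.800

Rank screen: 4, 2, 5, 1, 3
Rank sleep: 3, 1, 5, 2, 4
d = rank(screen) − rank(sleep): 1, 1, 0, -1, -1; Σd² = 4
ρ = 1 − 6Σd² / [n(n²−1)] = 1 − 6×4 / (5×24) = 1 − 24/120 ≈ 0.800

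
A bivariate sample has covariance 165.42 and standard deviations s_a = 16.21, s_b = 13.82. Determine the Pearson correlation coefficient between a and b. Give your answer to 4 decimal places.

r = Cov(a,b) / (s_a · s_b) = 165.42 / (16.21 × 13.82)
  = 165.42 / 224.0222 ≈ 0.7384

0.7384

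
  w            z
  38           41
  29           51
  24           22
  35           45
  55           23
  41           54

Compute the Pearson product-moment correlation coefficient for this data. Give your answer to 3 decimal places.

n = 6, Σw = 222, Σz = 236, Σw² = 8792, Σz² = 10236, Σwz = 8619
nΣwz − ΣwΣz = 51714 − 52392 = -678
nΣw² − (Σw)² = 52752 − 49284 = 3468; nΣz² − (Σz)² = 61416 − 55696 = 5720
r = -678 / √(3468 × 5720) = -678 / 4453.8702 ≈ -0.152

-0.152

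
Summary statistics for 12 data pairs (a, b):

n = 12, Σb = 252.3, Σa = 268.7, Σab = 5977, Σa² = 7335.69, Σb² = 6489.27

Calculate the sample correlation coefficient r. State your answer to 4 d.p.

0.2621

r = (nΣab − ΣaΣb) / √[(nΣa² − (Σa)²)(nΣb² − (Σb)²)]
Numerator: 12×5977 − 268.7×252.3 = 3930.99
Denominator: √[(88028.28 − 72199.69)(77871.24 − 63655.29)] = √[15828.59 × 14215.95] = 15000.6148
r = 3930.99 / 15000.6148 ≈ 0.2621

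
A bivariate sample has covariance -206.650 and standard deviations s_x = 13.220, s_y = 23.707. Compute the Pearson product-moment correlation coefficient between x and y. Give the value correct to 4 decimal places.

r = Cov(x,y) / (s_x · s_y) = -206.650 / (13.220 × 23.707)
  = -206.650 / 313.4065 ≈ -0.6594

-0.6594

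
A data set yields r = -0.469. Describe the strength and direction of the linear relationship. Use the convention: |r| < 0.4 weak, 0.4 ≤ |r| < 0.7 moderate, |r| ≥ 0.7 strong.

moderate negative

r = -0.469 < 0 so the relationship is negative.
|r| = 0.469, which falls in the moderate range.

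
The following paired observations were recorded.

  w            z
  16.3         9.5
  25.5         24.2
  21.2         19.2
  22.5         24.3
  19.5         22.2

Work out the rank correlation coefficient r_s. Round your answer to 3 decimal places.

0.800

Rank w: 1, 5, 3, 4, 2
Rank z: 1, 4, 2, 5, 3
d = rank(w) − rank(z): 0, 1, 1, -1, -1; Σd² = 4
ρ = 1 − 6Σd² / [n(n²−1)] = 1 − 6×4 / (5×24) = 1 − 24/120 ≈ 0.800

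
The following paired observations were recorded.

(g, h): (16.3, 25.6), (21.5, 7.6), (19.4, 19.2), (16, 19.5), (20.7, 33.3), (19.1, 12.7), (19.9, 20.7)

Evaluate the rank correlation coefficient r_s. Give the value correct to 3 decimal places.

-0.143

Rank g: 2, 7, 4, 1, 6, 3, 5
Rank h: 6, 1, 3, 4, 7, 2, 5
d = rank(g) − rank(h): -4, 6, 1, -3, -1, 1, 0; Σd² = 64
ρ = 1 − 6Σd² / [n(n²−1)] = 1 − 6×64 / (7×48) = 1 − 384/336 ≈ -0.143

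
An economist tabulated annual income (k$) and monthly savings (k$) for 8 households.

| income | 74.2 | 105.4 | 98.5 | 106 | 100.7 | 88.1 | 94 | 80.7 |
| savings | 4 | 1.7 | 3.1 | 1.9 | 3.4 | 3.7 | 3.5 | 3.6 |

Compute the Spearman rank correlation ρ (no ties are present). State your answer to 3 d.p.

-0.929

Rank income: 1, 7, 5, 8, 6, 3, 4, 2
Rank savings: 8, 1, 3, 2, 4, 7, 5, 6
d = rank(income) − rank(savings): -7, 6, 2, 6, 2, -4, -1, -4; Σd² = 162
ρ = 1 − 6Σd² / [n(n²−1)] = 1 − 6×162 / (8×63) = 1 − 972/504 ≈ -0.929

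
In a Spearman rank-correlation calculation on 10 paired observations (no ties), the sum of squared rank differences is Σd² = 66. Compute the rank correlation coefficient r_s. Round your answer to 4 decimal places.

0.6000

ρ = 1 − 6Σd² / [n(n²−1)] = 1 − 6×66 / (10×99)
  = 1 − 396/990 = 1 − 0.40000 ≈ 0.6000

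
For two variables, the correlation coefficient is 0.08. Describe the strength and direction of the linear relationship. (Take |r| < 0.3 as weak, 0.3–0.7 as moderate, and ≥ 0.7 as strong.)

weak positive

r = 0.08 > 0 so the relationship is positive.
|r| = 0.08, which falls in the weak range.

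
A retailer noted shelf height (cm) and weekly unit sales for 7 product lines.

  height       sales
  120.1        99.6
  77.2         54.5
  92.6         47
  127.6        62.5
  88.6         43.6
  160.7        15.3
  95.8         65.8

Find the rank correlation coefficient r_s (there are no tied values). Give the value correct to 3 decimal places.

0.036

Rank height: 5, 1, 3, 6, 2, 7, 4
Rank sales: 7, 4, 3, 5, 2, 1, 6
d = rank(height) − rank(sales): -2, -3, 0, 1, 0, 6, -2; Σd² = 54
ρ = 1 − 6Σd² / [n(n²−1)] = 1 − 6×54 / (7×48) = 1 − 324/336 ≈ 0.036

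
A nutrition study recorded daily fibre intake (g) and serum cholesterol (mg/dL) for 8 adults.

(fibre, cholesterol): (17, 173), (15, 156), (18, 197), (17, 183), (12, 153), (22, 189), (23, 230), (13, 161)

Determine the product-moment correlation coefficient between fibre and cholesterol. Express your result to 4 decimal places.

n = 8, Σx = 137, Σy = 1442, Σx² = 2453, Σy² = 264514, Σxy = 25315
nΣxy − ΣxΣy = 202520 − 197554 = 4966
nΣx² − (Σx)² = 19624 − 18769 = 855; nΣy² − (Σy)² = 2116112 − 2079364 = 36748
r = 4966 / √(855 × 36748) = 4966 / 5605.3136 ≈ 0.8859

0.8859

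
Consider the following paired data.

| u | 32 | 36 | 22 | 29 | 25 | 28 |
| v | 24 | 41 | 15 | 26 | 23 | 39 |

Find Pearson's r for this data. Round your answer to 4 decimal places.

0.7180

n = 6, Σu = 172, Σv = 168, Σu² = 5054, Σv² = 5208, Σuv = 4995
nΣuv − ΣuΣv = 29970 − 28896 = 1074
nΣu² − (Σu)² = 30324 − 29584 = 740; nΣv² − (Σv)² = 31248 − 28224 = 3024
r = 1074 / √(740 × 3024) = 1074 / 1495.9144 ≈ 0.7180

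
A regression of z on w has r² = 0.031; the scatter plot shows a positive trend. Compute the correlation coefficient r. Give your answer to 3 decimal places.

0.176

|r| = √0.031 = 0.176
The association is positive, so r = 0.176.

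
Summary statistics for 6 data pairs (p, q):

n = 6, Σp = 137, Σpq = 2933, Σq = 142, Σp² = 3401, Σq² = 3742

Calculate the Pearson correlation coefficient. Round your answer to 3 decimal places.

-0.959

r = (nΣpq − ΣpΣq) / √[(nΣp² − (Σp)²)(nΣq² − (Σq)²)]
Numerator: 6×2933 − 137×142 = -1856
Denominator: √[(20406 − 18769)(22452 − 20164)] = √[1637 × 2288] = 1935.3181
r = -1856 / 1935.3181 ≈ -0.959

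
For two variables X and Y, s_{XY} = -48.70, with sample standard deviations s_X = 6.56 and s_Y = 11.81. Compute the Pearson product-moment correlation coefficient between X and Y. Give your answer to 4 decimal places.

-0.6286

r = Cov(X,Y) / (s_X · s_Y) = -48.70 / (6.56 × 11.81)
  = -48.70 / 77.4736 ≈ -0.6286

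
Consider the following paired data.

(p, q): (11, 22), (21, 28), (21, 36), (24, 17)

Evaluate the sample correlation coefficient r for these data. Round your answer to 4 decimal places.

0.0807

n = 4, Σp = 77, Σq = 103, Σp² = 1579, Σq² = 2853, Σpq = 1994
nΣpq − ΣpΣq = 7976 − 7931 = 45
nΣp² − (Σp)² = 6316 − 5929 = 387; nΣq² − (Σq)² = 11412 − 10609 = 803
r = 45 / √(387 × 803) = 45 / 557.4594 ≈ 0.0807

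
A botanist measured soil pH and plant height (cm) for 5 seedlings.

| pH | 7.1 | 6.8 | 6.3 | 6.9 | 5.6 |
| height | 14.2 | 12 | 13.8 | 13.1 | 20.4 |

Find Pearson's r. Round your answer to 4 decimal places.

-0.8440

n = 5, Σx = 32.7, Σy = 73.5, Σx² = 215.31, Σy² = 1123.85, Σxy = 473.99
nΣxy − ΣxΣy = 2369.95 − 2403.45 = -33.5
nΣx² − (Σx)² = 1076.55 − 1069.29 = 7.26; nΣy² − (Σy)² = 5619.25 − 5402.25 = 217
r = -33.5 / √(7.26 × 217) = -33.5 / 39.6916 ≈ -0.8440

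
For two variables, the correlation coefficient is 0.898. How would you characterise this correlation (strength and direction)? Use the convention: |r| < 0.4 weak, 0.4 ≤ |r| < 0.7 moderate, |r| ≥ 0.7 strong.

strong positive

r = 0.898 > 0 so the relationship is positive.
|r| = 0.898, which falls in the strong range.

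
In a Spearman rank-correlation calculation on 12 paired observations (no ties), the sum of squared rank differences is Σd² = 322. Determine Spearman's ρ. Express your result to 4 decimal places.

-0.1259

ρ = 1 − 6Σd² / [n(n²−1)] = 1 − 6×322 / (12×143)
  = 1 − 1932/1716 = 1 − 1.12587 ≈ -0.1259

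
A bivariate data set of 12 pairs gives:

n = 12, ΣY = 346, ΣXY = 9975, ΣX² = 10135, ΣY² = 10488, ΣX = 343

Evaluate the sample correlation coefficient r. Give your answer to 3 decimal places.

0.207

r = (nΣXY − ΣXΣY) / √[(nΣX² − (ΣX)²)(nΣY² − (ΣY)²)]
Numerator: 12×9975 − 343×346 = 1022
Denominator: √[(121620 − 117649)(125856 − 119716)] = √[3971 × 6140] = 4937.8072
r = 1022 / 4937.8072 ≈ 0.207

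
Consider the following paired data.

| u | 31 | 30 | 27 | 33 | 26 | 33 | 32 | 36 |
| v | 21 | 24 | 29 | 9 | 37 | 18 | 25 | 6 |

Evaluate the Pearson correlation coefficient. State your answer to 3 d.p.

-0.922

n = 8, Σu = 248, Σv = 169, Σu² = 7764, Σv² = 4293, Σuv = 5023
nΣuv − ΣuΣv = 40184 − 41912 = -1728
nΣu² − (Σu)² = 62112 − 61504 = 608; nΣv² − (Σv)² = 34344 − 28561 = 5783
r = -1728 / √(608 × 5783) = -1728 / 1875.1171 ≈ -0.922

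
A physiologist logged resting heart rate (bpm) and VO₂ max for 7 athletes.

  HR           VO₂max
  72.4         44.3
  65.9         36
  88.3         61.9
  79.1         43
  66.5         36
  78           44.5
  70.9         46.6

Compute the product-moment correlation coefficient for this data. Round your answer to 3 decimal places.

n = 7, Σx = 521.1, Σy = 312.3, Σx² = 39171.33, Σy² = 14386.91, Σxy = 23615.73
nΣxy − ΣxΣy = 165310.11 − 162739.53 = 2570.58
nΣx² − (Σx)² = 274199.31 − 271545.21 = 2654.1; nΣy² − (Σy)² = 100708.37 − 97531.29 = 3177.08
r = 2570.58 / √(2654.1 × 3177.08) = 2570.58 / 2903.8402 ≈ 0.885

0.885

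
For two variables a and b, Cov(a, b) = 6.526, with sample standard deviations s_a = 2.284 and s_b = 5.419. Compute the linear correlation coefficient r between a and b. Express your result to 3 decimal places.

r = Cov(a,b) / (s_a · s_b) = 6.526 / (2.284 × 5.419)
  = 6.526 / 12.3770 ≈ 0.527

0.527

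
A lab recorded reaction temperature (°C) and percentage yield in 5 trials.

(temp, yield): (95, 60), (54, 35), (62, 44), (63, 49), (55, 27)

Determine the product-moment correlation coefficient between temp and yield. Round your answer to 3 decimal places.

n = 5, Σx = 329, Σy = 215, Σx² = 22779, Σy² = 9891, Σxy = 14890
nΣxy − ΣxΣy = 74450 − 70735 = 3715
nΣx² − (Σx)² = 113895 − 108241 = 5654; nΣy² − (Σy)² = 49455 − 46225 = 3230
r = 3715 / √(5654 × 3230) = 3715 / 4273.4553 ≈ 0.869

0.869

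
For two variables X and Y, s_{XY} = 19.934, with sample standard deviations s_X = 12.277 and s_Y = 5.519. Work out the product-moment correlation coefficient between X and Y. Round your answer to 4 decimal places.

r = Cov(X,Y) / (s_X · s_Y) = 19.934 / (12.277 × 5.519)
  = 19.934 / 67.7568 ≈ 0.2942

0.2942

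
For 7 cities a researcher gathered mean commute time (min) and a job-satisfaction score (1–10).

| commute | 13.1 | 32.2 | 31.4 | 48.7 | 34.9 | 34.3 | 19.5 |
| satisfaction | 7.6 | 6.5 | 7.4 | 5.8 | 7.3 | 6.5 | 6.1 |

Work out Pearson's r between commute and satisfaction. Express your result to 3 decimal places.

n = 7, Σx = 214.1, Σy = 47.2, Σx² = 7340.85, Σy² = 321.16, Σxy = 1420.35
nΣxy − ΣxΣy = 9942.45 − 10105.52 = -163.07
nΣx² − (Σx)² = 51385.95 − 45838.81 = 5547.14; nΣy² − (Σy)² = 2248.12 − 2227.84 = 20.28
r = -163.07 / √(5547.14 × 20.28) = -163.07 / 335.4042 ≈ -0.486

-0.486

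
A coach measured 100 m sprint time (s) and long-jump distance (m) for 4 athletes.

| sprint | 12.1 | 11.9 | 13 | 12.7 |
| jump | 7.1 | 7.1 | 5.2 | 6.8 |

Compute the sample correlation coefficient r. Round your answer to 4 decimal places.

n = 4, Σx = 49.7, Σy = 26.2, Σx² = 618.31, Σy² = 174.1, Σxy = 324.36
nΣxy − ΣxΣy = 1297.44 − 1302.14 = -4.7
nΣx² − (Σx)² = 2473.24 − 2470.09 = 3.15; nΣy² − (Σy)² = 696.4 − 686.44 = 9.96
r = -4.7 / √(3.15 × 9.96) = -4.7 / 5.6012 ≈ -0.8391

-0.8391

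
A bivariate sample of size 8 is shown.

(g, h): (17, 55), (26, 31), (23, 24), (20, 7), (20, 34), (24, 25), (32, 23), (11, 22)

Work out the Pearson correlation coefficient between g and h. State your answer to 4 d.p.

-0.1477

n = 8, Σg = 173, Σh = 221, Σg² = 4015, Σh² = 7405, Σgh = 4691
nΣgh − ΣgΣh = 37528 − 38233 = -705
nΣg² − (Σg)² = 32120 − 29929 = 2191; nΣh² − (Σh)² = 59240 − 48841 = 10399
r = -705 / √(2191 × 10399) = -705 / 4773.2807 ≈ -0.1477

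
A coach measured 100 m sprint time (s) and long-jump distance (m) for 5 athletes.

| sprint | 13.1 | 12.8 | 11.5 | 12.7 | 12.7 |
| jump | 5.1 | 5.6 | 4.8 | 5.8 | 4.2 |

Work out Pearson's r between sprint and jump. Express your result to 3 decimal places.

n = 5, Σx = 62.8, Σy = 25.5, Σx² = 790.28, Σy² = 131.69, Σxy = 320.69
nΣxy − ΣxΣy = 1603.45 − 1601.4 = 2.05
nΣx² − (Σx)² = 3951.4 − 3943.84 = 7.56; nΣy² − (Σy)² = 658.45 − 650.25 = 8.2
r = 2.05 / √(7.56 × 8.2) = 2.05 / 7.8735 ≈ 0.260

0.260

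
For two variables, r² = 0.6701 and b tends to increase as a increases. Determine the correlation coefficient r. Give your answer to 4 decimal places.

0.8186

|r| = √0.6701 = 0.8186
The association is positive, so r = 0.8186.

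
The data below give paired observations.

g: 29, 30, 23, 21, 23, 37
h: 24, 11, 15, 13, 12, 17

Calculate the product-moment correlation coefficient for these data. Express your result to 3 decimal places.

0.347

n = 6, Σg = 163, Σh = 92, Σg² = 4609, Σh² = 1524, Σgh = 2549
nΣgh − ΣgΣh = 15294 − 14996 = 298
nΣg² − (Σg)² = 27654 − 26569 = 1085; nΣh² − (Σh)² = 9144 − 8464 = 680
r = 298 / √(1085 × 680) = 298 / 858.9529 ≈ 0.347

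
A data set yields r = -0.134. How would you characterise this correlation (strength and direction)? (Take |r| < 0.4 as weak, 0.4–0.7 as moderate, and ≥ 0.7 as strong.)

weak negative

r = -0.134 < 0 so the relationship is negative.
|r| = 0.134, which falls in the weak range.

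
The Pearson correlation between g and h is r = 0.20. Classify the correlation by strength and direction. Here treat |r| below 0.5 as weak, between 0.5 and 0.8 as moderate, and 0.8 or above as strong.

weak positive

r = 0.20 > 0 so the relationship is positive.
|r| = 0.20, which falls in the weak range.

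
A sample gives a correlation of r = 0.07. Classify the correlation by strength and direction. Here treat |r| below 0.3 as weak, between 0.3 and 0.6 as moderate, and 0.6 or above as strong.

weak positive

r = 0.07 > 0 so the relationship is positive.
|r| = 0.07, which falls in the weak range.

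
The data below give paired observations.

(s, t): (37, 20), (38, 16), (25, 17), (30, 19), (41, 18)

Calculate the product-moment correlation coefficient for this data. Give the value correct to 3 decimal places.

n = 5, Σs = 171, Σt = 90, Σs² = 6019, Σt² = 1630, Σst = 3081
nΣst − ΣsΣt = 15405 − 15390 = 15
nΣs² − (Σs)² = 30095 − 29241 = 854; nΣt² − (Σt)² = 8150 − 8100 = 50
r = 15 / √(854 × 50) = 15 / 206.6398 ≈ 0.073

0.073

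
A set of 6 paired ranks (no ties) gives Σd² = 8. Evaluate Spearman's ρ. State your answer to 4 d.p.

0.7714

ρ = 1 − 6Σd² / [n(n²−1)] = 1 − 6×8 / (6×35)
  = 1 − 48/210 = 1 − 0.22857 ≈ 0.7714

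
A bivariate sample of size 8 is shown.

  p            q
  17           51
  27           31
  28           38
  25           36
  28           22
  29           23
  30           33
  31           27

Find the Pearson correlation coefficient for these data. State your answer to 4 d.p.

n = 8, Σp = 215, Σq = 261, Σp² = 5913, Σq² = 9133, Σpq = 6778
nΣpq − ΣpΣq = 54224 − 56115 = -1891
nΣp² − (Σp)² = 47304 − 46225 = 1079; nΣq² − (Σq)² = 73064 − 68121 = 4943
r = -1891 / √(1079 × 4943) = -1891 / 2309.4365 ≈ -0.8188

-0.8188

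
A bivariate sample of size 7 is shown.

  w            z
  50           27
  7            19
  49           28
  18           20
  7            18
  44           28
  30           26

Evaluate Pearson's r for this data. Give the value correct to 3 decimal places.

n = 7, Σw = 205, Σz = 166, Σw² = 8159, Σz² = 4058, Σwz = 5353
nΣwz − ΣwΣz = 37471 − 34030 = 3441
nΣw² − (Σw)² = 57113 − 42025 = 15088; nΣz² − (Σz)² = 28406 − 27556 = 850
r = 3441 / √(15088 × 850) = 3441 / 3581.1730 ≈ 0.961

0.961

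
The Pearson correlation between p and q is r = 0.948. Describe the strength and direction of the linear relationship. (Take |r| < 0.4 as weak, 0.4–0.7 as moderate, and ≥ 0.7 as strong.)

strong positive

r = 0.948 > 0 so the relationship is positive.
|r| = 0.948, which falls in the strong range.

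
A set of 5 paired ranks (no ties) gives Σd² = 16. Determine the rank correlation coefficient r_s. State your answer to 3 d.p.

0.200

ρ = 1 − 6Σd² / [n(n²−1)] = 1 − 6×16 / (5×24)
  = 1 − 96/120 = 1 − 0.8000 ≈ 0.200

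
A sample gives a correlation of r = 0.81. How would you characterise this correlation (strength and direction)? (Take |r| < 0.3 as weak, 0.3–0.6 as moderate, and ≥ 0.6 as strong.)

strong positive

r = 0.81 > 0 so the relationship is positive.
|r| = 0.81, which falls in the strong range.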